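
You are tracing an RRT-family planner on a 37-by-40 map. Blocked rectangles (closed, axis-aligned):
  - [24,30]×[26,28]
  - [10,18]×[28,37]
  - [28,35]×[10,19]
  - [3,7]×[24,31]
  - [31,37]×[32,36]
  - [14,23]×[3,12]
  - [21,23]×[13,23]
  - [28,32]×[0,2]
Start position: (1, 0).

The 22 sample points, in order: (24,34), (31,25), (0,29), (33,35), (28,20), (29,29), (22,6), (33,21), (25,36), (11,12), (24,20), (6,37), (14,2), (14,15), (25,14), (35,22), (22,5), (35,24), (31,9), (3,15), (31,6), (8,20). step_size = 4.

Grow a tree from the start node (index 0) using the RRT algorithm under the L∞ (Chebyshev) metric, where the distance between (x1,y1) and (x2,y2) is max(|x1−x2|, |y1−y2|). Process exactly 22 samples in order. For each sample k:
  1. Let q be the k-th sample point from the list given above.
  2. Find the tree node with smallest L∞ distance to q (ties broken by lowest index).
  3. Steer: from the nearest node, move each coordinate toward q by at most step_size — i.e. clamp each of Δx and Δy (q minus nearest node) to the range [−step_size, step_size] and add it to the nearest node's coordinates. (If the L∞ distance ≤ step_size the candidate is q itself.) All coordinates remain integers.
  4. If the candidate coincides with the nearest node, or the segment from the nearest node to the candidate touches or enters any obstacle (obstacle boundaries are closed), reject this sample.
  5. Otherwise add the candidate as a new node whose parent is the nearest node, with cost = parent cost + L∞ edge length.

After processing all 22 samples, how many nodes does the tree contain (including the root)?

Node count: 12

1. q=(24,34) nearest=0 d=34 new=(5,4) → add node 1 parent=0 cost=4
2. q=(31,25) nearest=1 d=26 new=(9,8) → add node 2 parent=1 cost=8
3. q=(0,29) nearest=2 d=21 new=(5,12) → add node 3 parent=2 cost=12
4. q=(33,35) nearest=2 d=27 new=(13,12) → add node 4 parent=2 cost=12
5. q=(28,20) nearest=4 d=15 new=(17,16) → add node 5 parent=4 cost=16
6. q=(29,29) nearest=5 d=13 new=(21,20) → blocked by [21,23]×[13,23], reject
7. q=(22,6) nearest=4 d=9 new=(17,8) → blocked by [14,23]×[3,12], reject
8. q=(33,21) nearest=5 d=16 new=(21,20) → blocked by [21,23]×[13,23], reject
9. q=(25,36) nearest=5 d=20 new=(21,20) → blocked by [21,23]×[13,23], reject
10. q=(11,12) nearest=4 d=2 new=(11,12) → add node 6 parent=4 cost=14
11. q=(24,20) nearest=5 d=7 new=(21,20) → blocked by [21,23]×[13,23], reject
12. q=(6,37) nearest=5 d=21 new=(13,20) → add node 7 parent=5 cost=20
13. q=(14,2) nearest=2 d=6 new=(13,4) → add node 8 parent=2 cost=12
14. q=(14,15) nearest=4 d=3 new=(14,15) → add node 9 parent=4 cost=15
15. q=(25,14) nearest=5 d=8 new=(21,14) → blocked by [21,23]×[13,23], reject
16. q=(35,22) nearest=5 d=18 new=(21,20) → blocked by [21,23]×[13,23], reject
17. q=(22,5) nearest=4 d=9 new=(17,8) → blocked by [14,23]×[3,12], reject
18. q=(35,24) nearest=5 d=18 new=(21,20) → blocked by [21,23]×[13,23], reject
19. q=(31,9) nearest=5 d=14 new=(21,12) → blocked by [14,23]×[3,12], reject
20. q=(3,15) nearest=3 d=3 new=(3,15) → add node 10 parent=3 cost=15
21. q=(31,6) nearest=5 d=14 new=(21,12) → blocked by [14,23]×[3,12], reject
22. q=(8,20) nearest=7 d=5 new=(9,20) → add node 11 parent=7 cost=24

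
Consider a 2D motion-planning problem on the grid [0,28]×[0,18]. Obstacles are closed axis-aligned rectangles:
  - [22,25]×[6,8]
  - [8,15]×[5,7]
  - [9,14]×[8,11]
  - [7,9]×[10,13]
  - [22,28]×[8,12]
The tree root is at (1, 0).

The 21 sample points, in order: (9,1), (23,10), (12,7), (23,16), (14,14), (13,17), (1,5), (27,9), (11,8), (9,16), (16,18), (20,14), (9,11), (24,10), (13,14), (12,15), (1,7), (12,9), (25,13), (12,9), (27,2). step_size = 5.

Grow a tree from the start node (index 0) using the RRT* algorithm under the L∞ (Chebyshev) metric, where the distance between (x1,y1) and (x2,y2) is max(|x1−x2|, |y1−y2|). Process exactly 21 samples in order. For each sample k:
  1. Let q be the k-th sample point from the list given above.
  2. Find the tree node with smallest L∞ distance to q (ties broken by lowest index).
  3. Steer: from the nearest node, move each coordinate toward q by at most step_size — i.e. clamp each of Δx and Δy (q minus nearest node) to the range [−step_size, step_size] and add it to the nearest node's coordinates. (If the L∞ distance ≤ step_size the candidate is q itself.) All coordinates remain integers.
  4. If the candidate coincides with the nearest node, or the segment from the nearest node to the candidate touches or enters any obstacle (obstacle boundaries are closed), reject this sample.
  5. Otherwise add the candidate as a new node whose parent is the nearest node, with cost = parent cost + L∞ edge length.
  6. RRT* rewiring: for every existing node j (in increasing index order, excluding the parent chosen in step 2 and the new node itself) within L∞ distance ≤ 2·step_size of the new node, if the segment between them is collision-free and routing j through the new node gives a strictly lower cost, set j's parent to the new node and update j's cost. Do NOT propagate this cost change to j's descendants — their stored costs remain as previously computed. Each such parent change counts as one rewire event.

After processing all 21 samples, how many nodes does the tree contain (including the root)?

Node count: 6

1. q=(9,1) nearest=0 d=8 new=(6,1) → add node 1 parent=0 cost=5
2. q=(23,10) nearest=1 d=17 new=(11,6) → blocked by [8,15]×[5,7], reject
3. q=(12,7) nearest=1 d=6 new=(11,6) → blocked by [8,15]×[5,7], reject
4. q=(23,16) nearest=1 d=17 new=(11,6) → blocked by [8,15]×[5,7], reject
5. q=(14,14) nearest=1 d=13 new=(11,6) → blocked by [8,15]×[5,7], reject
6. q=(13,17) nearest=1 d=16 new=(11,6) → blocked by [8,15]×[5,7], reject
7. q=(1,5) nearest=0 d=5 new=(1,5) → add node 2 parent=0 cost=5
8. q=(27,9) nearest=1 d=21 new=(11,6) → blocked by [8,15]×[5,7], reject
9. q=(11,8) nearest=1 d=7 new=(11,6) → blocked by [8,15]×[5,7], reject
10. q=(9,16) nearest=2 d=11 new=(6,10) → add node 3 parent=2 cost=10
11. q=(16,18) nearest=3 d=10 new=(11,15) → blocked by [7,9]×[10,13], reject
12. q=(20,14) nearest=1 d=14 new=(11,6) → blocked by [8,15]×[5,7], reject
13. q=(9,11) nearest=3 d=3 new=(9,11) → blocked by [9,14]×[8,11], reject
14. q=(24,10) nearest=1 d=18 new=(11,6) → blocked by [8,15]×[5,7], reject
15. q=(13,14) nearest=3 d=7 new=(11,14) → blocked by [7,9]×[10,13], reject
16. q=(12,15) nearest=3 d=6 new=(11,15) → blocked by [7,9]×[10,13], reject
17. q=(1,7) nearest=2 d=2 new=(1,7) → add node 4 parent=2 cost=7
18. q=(12,9) nearest=3 d=6 new=(11,9) → blocked by [9,14]×[8,11], reject
19. q=(25,13) nearest=1 d=19 new=(11,6) → blocked by [8,15]×[5,7], reject
20. q=(12,9) nearest=3 d=6 new=(11,9) → blocked by [9,14]×[8,11], reject
21. q=(27,2) nearest=1 d=21 new=(11,2) → add node 5 parent=1 cost=10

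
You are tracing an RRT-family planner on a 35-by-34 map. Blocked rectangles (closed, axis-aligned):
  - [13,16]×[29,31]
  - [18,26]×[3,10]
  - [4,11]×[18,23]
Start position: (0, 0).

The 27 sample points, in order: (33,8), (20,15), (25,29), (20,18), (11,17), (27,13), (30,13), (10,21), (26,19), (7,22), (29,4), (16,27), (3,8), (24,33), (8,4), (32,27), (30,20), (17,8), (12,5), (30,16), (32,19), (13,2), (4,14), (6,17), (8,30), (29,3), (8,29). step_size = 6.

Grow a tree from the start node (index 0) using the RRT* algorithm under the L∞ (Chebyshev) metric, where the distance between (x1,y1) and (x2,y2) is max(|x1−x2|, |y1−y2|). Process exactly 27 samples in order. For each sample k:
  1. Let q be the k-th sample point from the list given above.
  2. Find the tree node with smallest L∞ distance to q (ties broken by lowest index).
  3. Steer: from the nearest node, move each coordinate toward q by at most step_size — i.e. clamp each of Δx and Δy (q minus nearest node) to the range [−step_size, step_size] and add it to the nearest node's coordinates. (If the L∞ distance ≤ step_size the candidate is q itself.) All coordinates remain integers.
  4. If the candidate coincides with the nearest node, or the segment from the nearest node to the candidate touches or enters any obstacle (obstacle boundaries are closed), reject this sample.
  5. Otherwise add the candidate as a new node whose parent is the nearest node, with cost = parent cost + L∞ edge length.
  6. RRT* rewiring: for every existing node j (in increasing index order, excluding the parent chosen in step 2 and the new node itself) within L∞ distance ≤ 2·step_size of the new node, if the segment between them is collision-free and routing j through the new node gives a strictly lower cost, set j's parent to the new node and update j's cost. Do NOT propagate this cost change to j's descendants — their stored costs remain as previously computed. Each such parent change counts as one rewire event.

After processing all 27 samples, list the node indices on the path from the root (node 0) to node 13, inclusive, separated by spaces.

Path: 0 1 13

1. q=(33,8) nearest=0 d=33 new=(6,6) → add node 1 parent=0 cost=6
2. q=(20,15) nearest=1 d=14 new=(12,12) → add node 2 parent=1 cost=12
3. q=(25,29) nearest=2 d=17 new=(18,18) → add node 3 parent=2 cost=18
4. q=(20,18) nearest=3 d=2 new=(20,18) → add node 4 parent=3 cost=20
5. q=(11,17) nearest=2 d=5 new=(11,17) → add node 5 parent=2 cost=17
6. q=(27,13) nearest=4 d=7 new=(26,13) → add node 6 parent=4 cost=26
7. q=(30,13) nearest=6 d=4 new=(30,13) → add node 7 parent=6 cost=30
8. q=(10,21) nearest=5 d=4 new=(10,21) → blocked by [4,11]×[18,23], reject
9. q=(26,19) nearest=4 d=6 new=(26,19) → add node 8 parent=4 cost=26
10. q=(7,22) nearest=5 d=5 new=(7,22) → blocked by [4,11]×[18,23], reject
11. q=(29,4) nearest=6 d=9 new=(29,7) → add node 9 parent=6 cost=32
12. q=(16,27) nearest=3 d=9 new=(16,24) → add node 10 parent=3 cost=24
13. q=(3,8) nearest=1 d=3 new=(3,8) → add node 11 parent=1 cost=9
14. q=(24,33) nearest=10 d=9 new=(22,30) → add node 12 parent=10 cost=30
15. q=(8,4) nearest=1 d=2 new=(8,4) → add node 13 parent=1 cost=8
16. q=(32,27) nearest=8 d=8 new=(32,25) → add node 14 parent=8 cost=32
17. q=(30,20) nearest=8 d=4 new=(30,20) → add node 15 parent=8 cost=30
18. q=(17,8) nearest=2 d=5 new=(17,8) → add node 16 parent=2 cost=17
19. q=(12,5) nearest=13 d=4 new=(12,5) → add node 17 parent=13 cost=12
20. q=(30,16) nearest=7 d=3 new=(30,16) → add node 18 parent=7 cost=33
21. q=(32,19) nearest=15 d=2 new=(32,19) → add node 19 parent=15 cost=32
22. q=(13,2) nearest=17 d=3 new=(13,2) → add node 20 parent=17 cost=15
23. q=(4,14) nearest=11 d=6 new=(4,14) → add node 21 parent=11 cost=15
24. q=(6,17) nearest=21 d=3 new=(6,17) → add node 22 parent=21 cost=18
25. q=(8,30) nearest=10 d=8 new=(10,30) → add node 23 parent=10 cost=30
26. q=(29,3) nearest=9 d=4 new=(29,3) → add node 24 parent=9 cost=36
27. q=(8,29) nearest=23 d=2 new=(8,29) → add node 25 parent=23 cost=32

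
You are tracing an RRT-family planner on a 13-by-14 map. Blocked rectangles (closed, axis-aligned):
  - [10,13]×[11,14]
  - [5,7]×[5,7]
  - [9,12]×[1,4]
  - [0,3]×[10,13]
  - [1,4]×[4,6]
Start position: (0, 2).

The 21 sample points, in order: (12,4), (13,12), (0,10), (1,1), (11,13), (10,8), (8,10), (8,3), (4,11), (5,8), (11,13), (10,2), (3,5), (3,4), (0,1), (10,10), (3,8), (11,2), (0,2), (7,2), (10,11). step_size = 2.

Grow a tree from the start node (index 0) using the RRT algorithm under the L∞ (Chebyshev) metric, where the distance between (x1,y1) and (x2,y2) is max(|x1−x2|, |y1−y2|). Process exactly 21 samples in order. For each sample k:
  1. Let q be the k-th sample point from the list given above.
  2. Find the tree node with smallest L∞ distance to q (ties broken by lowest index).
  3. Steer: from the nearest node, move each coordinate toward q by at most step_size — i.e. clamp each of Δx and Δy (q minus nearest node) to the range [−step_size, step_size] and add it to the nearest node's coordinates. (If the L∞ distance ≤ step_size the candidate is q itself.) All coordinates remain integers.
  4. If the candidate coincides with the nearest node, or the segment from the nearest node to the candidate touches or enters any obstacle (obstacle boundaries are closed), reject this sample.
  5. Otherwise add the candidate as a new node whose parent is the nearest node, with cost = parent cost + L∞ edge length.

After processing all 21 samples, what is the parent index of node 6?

1. q=(12,4) nearest=0 d=12 new=(2,4) → blocked by [1,4]×[4,6], reject
2. q=(13,12) nearest=0 d=13 new=(2,4) → blocked by [1,4]×[4,6], reject
3. q=(0,10) nearest=0 d=8 new=(0,4) → add node 1 parent=0 cost=2
4. q=(1,1) nearest=0 d=1 new=(1,1) → add node 2 parent=0 cost=1
5. q=(11,13) nearest=0 d=11 new=(2,4) → blocked by [1,4]×[4,6], reject
6. q=(10,8) nearest=2 d=9 new=(3,3) → add node 3 parent=2 cost=3
7. q=(8,10) nearest=3 d=7 new=(5,5) → blocked by [5,7]×[5,7], reject
8. q=(8,3) nearest=3 d=5 new=(5,3) → add node 4 parent=3 cost=5
9. q=(4,11) nearest=1 d=7 new=(2,6) → blocked by [1,4]×[4,6], reject
10. q=(5,8) nearest=1 d=5 new=(2,6) → blocked by [1,4]×[4,6], reject
11. q=(11,13) nearest=3 d=10 new=(5,5) → blocked by [5,7]×[5,7], reject
12. q=(10,2) nearest=4 d=5 new=(7,2) → add node 5 parent=4 cost=7
13. q=(3,5) nearest=3 d=2 new=(3,5) → blocked by [1,4]×[4,6], reject
14. q=(3,4) nearest=3 d=1 new=(3,4) → blocked by [1,4]×[4,6], reject
15. q=(0,1) nearest=0 d=1 new=(0,1) → add node 6 parent=0 cost=1
16. q=(10,10) nearest=3 d=7 new=(5,5) → blocked by [5,7]×[5,7], reject
17. q=(3,8) nearest=1 d=4 new=(2,6) → blocked by [1,4]×[4,6], reject
18. q=(11,2) nearest=5 d=4 new=(9,2) → blocked by [9,12]×[1,4], reject
19. q=(0,2) nearest=0 d=0 → coincident, reject
20. q=(7,2) nearest=5 d=0 → coincident, reject
21. q=(10,11) nearest=3 d=8 new=(5,5) → blocked by [5,7]×[5,7], reject

Parent of node 6: 0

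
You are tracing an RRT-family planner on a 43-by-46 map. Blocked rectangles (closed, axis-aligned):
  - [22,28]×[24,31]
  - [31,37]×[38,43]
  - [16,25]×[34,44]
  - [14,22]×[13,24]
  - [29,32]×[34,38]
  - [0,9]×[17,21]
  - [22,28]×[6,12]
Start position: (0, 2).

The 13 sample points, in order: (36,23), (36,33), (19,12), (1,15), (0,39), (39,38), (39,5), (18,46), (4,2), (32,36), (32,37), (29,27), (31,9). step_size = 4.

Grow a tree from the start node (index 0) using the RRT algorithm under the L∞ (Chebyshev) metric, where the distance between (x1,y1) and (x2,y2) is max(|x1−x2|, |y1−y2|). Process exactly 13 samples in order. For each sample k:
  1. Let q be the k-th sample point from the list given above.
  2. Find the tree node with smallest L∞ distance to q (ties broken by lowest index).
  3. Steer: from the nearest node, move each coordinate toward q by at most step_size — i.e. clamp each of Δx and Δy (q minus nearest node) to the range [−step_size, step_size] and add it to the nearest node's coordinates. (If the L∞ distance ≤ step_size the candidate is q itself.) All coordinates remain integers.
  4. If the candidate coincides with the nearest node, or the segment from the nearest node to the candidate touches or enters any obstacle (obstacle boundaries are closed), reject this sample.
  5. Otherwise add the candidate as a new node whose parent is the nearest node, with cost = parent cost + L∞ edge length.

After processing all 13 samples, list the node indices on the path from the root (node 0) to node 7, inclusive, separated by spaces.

1. q=(36,23) nearest=0 d=36 new=(4,6) → add node 1 parent=0 cost=4
2. q=(36,33) nearest=1 d=32 new=(8,10) → add node 2 parent=1 cost=8
3. q=(19,12) nearest=2 d=11 new=(12,12) → add node 3 parent=2 cost=12
4. q=(1,15) nearest=2 d=7 new=(4,14) → add node 4 parent=2 cost=12
5. q=(0,39) nearest=4 d=25 new=(0,18) → blocked by [0,9]×[17,21], reject
6. q=(39,38) nearest=3 d=27 new=(16,16) → blocked by [14,22]×[13,24], reject
7. q=(39,5) nearest=3 d=27 new=(16,8) → add node 5 parent=3 cost=16
8. q=(18,46) nearest=4 d=32 new=(8,18) → blocked by [0,9]×[17,21], reject
9. q=(4,2) nearest=0 d=4 new=(4,2) → add node 6 parent=0 cost=4
10. q=(32,36) nearest=3 d=24 new=(16,16) → blocked by [14,22]×[13,24], reject
11. q=(32,37) nearest=3 d=25 new=(16,16) → blocked by [14,22]×[13,24], reject
12. q=(29,27) nearest=3 d=17 new=(16,16) → blocked by [14,22]×[13,24], reject
13. q=(31,9) nearest=5 d=15 new=(20,9) → add node 7 parent=5 cost=20

Path: 0 1 2 3 5 7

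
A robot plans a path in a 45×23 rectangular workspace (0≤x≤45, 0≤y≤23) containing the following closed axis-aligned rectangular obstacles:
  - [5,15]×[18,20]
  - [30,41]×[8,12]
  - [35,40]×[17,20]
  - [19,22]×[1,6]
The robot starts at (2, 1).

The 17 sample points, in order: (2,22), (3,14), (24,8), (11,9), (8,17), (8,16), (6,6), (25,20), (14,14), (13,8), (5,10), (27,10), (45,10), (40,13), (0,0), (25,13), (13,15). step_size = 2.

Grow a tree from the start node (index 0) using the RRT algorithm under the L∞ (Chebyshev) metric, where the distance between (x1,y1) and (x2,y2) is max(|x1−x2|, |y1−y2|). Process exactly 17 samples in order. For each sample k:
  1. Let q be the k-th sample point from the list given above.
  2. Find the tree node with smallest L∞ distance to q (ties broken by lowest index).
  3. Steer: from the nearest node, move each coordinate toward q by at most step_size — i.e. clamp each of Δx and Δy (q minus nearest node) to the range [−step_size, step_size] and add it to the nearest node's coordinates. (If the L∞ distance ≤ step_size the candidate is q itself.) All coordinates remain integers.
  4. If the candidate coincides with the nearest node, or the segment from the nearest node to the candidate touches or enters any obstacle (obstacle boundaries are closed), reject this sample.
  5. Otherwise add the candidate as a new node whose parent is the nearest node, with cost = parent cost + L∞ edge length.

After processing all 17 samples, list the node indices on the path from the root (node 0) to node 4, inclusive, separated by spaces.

1. q=(2,22) nearest=0 d=21 new=(2,3) → add node 1 parent=0 cost=2
2. q=(3,14) nearest=1 d=11 new=(3,5) → add node 2 parent=1 cost=4
3. q=(24,8) nearest=2 d=21 new=(5,7) → add node 3 parent=2 cost=6
4. q=(11,9) nearest=3 d=6 new=(7,9) → add node 4 parent=3 cost=8
5. q=(8,17) nearest=4 d=8 new=(8,11) → add node 5 parent=4 cost=10
6. q=(8,16) nearest=5 d=5 new=(8,13) → add node 6 parent=5 cost=12
7. q=(6,6) nearest=3 d=1 new=(6,6) → add node 7 parent=3 cost=7
8. q=(25,20) nearest=5 d=17 new=(10,13) → add node 8 parent=5 cost=12
9. q=(14,14) nearest=8 d=4 new=(12,14) → add node 9 parent=8 cost=14
10. q=(13,8) nearest=5 d=5 new=(10,9) → add node 10 parent=5 cost=12
11. q=(5,10) nearest=4 d=2 new=(5,10) → add node 11 parent=4 cost=10
12. q=(27,10) nearest=9 d=15 new=(14,12) → add node 12 parent=9 cost=16
13. q=(45,10) nearest=12 d=31 new=(16,10) → add node 13 parent=12 cost=18
14. q=(40,13) nearest=13 d=24 new=(18,12) → add node 14 parent=13 cost=20
15. q=(0,0) nearest=0 d=2 new=(0,0) → add node 15 parent=0 cost=2
16. q=(25,13) nearest=14 d=7 new=(20,13) → add node 16 parent=14 cost=22
17. q=(13,15) nearest=9 d=1 new=(13,15) → add node 17 parent=9 cost=15

Path: 0 1 2 3 4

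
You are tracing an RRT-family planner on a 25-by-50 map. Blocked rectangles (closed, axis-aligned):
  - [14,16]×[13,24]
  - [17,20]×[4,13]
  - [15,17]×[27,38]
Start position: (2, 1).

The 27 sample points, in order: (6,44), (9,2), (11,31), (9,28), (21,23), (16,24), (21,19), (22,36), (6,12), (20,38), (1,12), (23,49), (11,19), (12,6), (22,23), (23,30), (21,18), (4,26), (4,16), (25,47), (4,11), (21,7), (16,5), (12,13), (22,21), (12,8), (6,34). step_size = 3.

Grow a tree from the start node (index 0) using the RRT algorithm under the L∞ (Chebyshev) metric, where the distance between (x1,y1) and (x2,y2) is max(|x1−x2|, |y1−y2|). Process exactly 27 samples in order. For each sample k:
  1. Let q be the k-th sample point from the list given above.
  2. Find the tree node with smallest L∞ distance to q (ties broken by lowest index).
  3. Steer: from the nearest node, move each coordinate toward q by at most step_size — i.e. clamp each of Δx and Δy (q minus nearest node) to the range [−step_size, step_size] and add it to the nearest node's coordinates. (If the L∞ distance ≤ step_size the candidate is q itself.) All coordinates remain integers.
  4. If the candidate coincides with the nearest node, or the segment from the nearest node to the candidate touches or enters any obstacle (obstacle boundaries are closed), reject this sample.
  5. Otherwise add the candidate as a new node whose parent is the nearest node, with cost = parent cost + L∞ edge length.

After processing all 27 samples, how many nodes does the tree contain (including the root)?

1. q=(6,44) nearest=0 d=43 new=(5,4) → add node 1 parent=0 cost=3
2. q=(9,2) nearest=1 d=4 new=(8,2) → add node 2 parent=1 cost=6
3. q=(11,31) nearest=1 d=27 new=(8,7) → add node 3 parent=1 cost=6
4. q=(9,28) nearest=3 d=21 new=(9,10) → add node 4 parent=3 cost=9
5. q=(21,23) nearest=4 d=13 new=(12,13) → add node 5 parent=4 cost=12
6. q=(16,24) nearest=5 d=11 new=(15,16) → blocked by [14,16]×[13,24], reject
7. q=(21,19) nearest=5 d=9 new=(15,16) → blocked by [14,16]×[13,24], reject
8. q=(22,36) nearest=5 d=23 new=(15,16) → blocked by [14,16]×[13,24], reject
9. q=(6,12) nearest=4 d=3 new=(6,12) → add node 6 parent=4 cost=12
10. q=(20,38) nearest=5 d=25 new=(15,16) → blocked by [14,16]×[13,24], reject
11. q=(1,12) nearest=6 d=5 new=(3,12) → add node 7 parent=6 cost=15
12. q=(23,49) nearest=5 d=36 new=(15,16) → blocked by [14,16]×[13,24], reject
13. q=(11,19) nearest=5 d=6 new=(11,16) → add node 8 parent=5 cost=15
14. q=(12,6) nearest=2 d=4 new=(11,5) → add node 9 parent=2 cost=9
15. q=(22,23) nearest=5 d=10 new=(15,16) → blocked by [14,16]×[13,24], reject
16. q=(23,30) nearest=8 d=14 new=(14,19) → blocked by [14,16]×[13,24], reject
17. q=(21,18) nearest=5 d=9 new=(15,16) → blocked by [14,16]×[13,24], reject
18. q=(4,26) nearest=8 d=10 new=(8,19) → add node 10 parent=8 cost=18
19. q=(4,16) nearest=6 d=4 new=(4,15) → add node 11 parent=6 cost=15
20. q=(25,47) nearest=10 d=28 new=(11,22) → add node 12 parent=10 cost=21
21. q=(4,11) nearest=7 d=1 new=(4,11) → add node 13 parent=7 cost=16
22. q=(21,7) nearest=5 d=9 new=(15,10) → add node 14 parent=5 cost=15
23. q=(16,5) nearest=9 d=5 new=(14,5) → add node 15 parent=9 cost=12
24. q=(12,13) nearest=5 d=0 → coincident, reject
25. q=(22,21) nearest=5 d=10 new=(15,16) → blocked by [14,16]×[13,24], reject
26. q=(12,8) nearest=4 d=3 new=(12,8) → add node 16 parent=4 cost=12
27. q=(6,34) nearest=12 d=12 new=(8,25) → add node 17 parent=12 cost=24

Node count: 18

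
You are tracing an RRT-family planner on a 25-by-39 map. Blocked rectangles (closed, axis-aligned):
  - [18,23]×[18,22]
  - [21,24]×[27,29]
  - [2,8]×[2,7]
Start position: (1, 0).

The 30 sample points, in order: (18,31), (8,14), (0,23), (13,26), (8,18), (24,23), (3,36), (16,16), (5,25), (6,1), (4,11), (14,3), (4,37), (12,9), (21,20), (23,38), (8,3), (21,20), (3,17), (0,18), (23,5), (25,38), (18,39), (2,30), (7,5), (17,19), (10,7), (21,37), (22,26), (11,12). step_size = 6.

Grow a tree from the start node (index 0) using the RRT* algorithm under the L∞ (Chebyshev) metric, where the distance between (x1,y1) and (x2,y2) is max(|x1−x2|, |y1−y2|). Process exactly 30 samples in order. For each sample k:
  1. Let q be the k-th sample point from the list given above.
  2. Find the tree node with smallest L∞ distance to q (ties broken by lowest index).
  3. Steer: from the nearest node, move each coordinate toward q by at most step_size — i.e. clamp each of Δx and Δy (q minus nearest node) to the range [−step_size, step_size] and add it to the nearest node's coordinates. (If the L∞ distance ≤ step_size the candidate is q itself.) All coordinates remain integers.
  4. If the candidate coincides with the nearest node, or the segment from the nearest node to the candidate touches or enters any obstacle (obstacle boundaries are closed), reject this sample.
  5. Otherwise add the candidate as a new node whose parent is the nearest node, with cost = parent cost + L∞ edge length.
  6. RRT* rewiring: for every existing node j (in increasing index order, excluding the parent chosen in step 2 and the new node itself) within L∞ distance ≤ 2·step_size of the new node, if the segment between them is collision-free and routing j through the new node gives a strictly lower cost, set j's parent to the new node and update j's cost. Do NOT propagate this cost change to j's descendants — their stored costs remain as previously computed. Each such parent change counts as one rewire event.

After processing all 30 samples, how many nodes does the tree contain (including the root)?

Node count: 24

1. q=(18,31) nearest=0 d=31 new=(7,6) → blocked by [2,8]×[2,7], reject
2. q=(8,14) nearest=0 d=14 new=(7,6) → blocked by [2,8]×[2,7], reject
3. q=(0,23) nearest=0 d=23 new=(0,6) → add node 1 parent=0 cost=6
4. q=(13,26) nearest=1 d=20 new=(6,12) → add node 2 parent=1 cost=12
5. q=(8,18) nearest=2 d=6 new=(8,18) → add node 3 parent=2 cost=18
6. q=(24,23) nearest=3 d=16 new=(14,23) → add node 4 parent=3 cost=24
7. q=(3,36) nearest=4 d=13 new=(8,29) → add node 5 parent=4 cost=30
8. q=(16,16) nearest=4 d=7 new=(16,17) → add node 6 parent=4 cost=30
9. q=(5,25) nearest=5 d=4 new=(5,25) → add node 7 parent=5 cost=34
10. q=(6,1) nearest=0 d=5 new=(6,1) → add node 8 parent=0 cost=5
11. q=(4,11) nearest=2 d=2 new=(4,11) → add node 9 parent=2 cost=14; rewire 6→9 (26<30)
12. q=(14,3) nearest=8 d=8 new=(12,3) → add node 10 parent=8 cost=11
13. q=(4,37) nearest=5 d=8 new=(4,35) → add node 11 parent=5 cost=36
14. q=(12,9) nearest=2 d=6 new=(12,9) → add node 12 parent=2 cost=18
15. q=(21,20) nearest=6 d=5 new=(21,20) → blocked by [18,23]×[18,22], reject
16. q=(23,38) nearest=4 d=15 new=(20,29) → add node 13 parent=4 cost=30
17. q=(8,3) nearest=8 d=2 new=(8,3) → blocked by [2,8]×[2,7], reject
18. q=(21,20) nearest=6 d=5 new=(21,20) → blocked by [18,23]×[18,22], reject
19. q=(3,17) nearest=2 d=5 new=(3,17) → add node 14 parent=2 cost=17; rewire 5→14 (29<30); rewire 7→14 (25<34)
20. q=(0,18) nearest=14 d=3 new=(0,18) → add node 15 parent=14 cost=20
21. q=(23,5) nearest=10 d=11 new=(18,5) → add node 16 parent=10 cost=17
22. q=(25,38) nearest=13 d=9 new=(25,35) → add node 17 parent=13 cost=36
23. q=(18,39) nearest=17 d=7 new=(19,39) → add node 18 parent=17 cost=42
24. q=(2,30) nearest=7 d=5 new=(2,30) → add node 19 parent=7 cost=30; rewire 11→19 (35<36)
25. q=(7,5) nearest=8 d=4 new=(7,5) → blocked by [2,8]×[2,7], reject
26. q=(17,19) nearest=6 d=2 new=(17,19) → add node 20 parent=6 cost=28
27. q=(10,7) nearest=12 d=2 new=(10,7) → add node 21 parent=12 cost=20
28. q=(21,37) nearest=18 d=2 new=(21,37) → add node 22 parent=18 cost=44
29. q=(22,26) nearest=13 d=3 new=(22,26) → blocked by [21,24]×[27,29], reject
30. q=(11,12) nearest=12 d=3 new=(11,12) → add node 23 parent=12 cost=21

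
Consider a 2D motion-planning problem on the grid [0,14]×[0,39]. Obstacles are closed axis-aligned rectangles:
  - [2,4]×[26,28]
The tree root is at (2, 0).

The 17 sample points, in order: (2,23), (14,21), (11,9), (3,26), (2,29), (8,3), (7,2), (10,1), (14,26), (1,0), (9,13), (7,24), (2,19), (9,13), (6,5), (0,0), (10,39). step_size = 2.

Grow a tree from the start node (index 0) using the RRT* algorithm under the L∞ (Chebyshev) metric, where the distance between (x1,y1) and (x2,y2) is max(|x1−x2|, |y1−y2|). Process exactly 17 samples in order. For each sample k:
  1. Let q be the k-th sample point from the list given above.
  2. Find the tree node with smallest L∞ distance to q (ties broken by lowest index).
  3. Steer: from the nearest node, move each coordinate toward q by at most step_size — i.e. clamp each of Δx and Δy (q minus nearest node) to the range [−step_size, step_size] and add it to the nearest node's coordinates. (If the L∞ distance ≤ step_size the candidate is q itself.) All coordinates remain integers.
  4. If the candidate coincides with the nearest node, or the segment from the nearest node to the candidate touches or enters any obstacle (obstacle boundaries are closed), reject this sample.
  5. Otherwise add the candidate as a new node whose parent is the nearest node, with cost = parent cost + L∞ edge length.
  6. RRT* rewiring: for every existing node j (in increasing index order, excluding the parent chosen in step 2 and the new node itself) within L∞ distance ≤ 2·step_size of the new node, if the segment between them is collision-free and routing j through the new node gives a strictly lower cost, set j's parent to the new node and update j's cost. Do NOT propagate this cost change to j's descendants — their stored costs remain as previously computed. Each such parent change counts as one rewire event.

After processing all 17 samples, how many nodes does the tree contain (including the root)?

Node count: 18

1. q=(2,23) nearest=0 d=23 new=(2,2) → add node 1 parent=0 cost=2
2. q=(14,21) nearest=1 d=19 new=(4,4) → add node 2 parent=1 cost=4
3. q=(11,9) nearest=2 d=7 new=(6,6) → add node 3 parent=2 cost=6
4. q=(3,26) nearest=3 d=20 new=(4,8) → add node 4 parent=3 cost=8
5. q=(2,29) nearest=4 d=21 new=(2,10) → add node 5 parent=4 cost=10
6. q=(8,3) nearest=3 d=3 new=(8,4) → add node 6 parent=3 cost=8
7. q=(7,2) nearest=6 d=2 new=(7,2) → add node 7 parent=6 cost=10
8. q=(10,1) nearest=6 d=3 new=(10,2) → add node 8 parent=6 cost=10
9. q=(14,26) nearest=5 d=16 new=(4,12) → add node 9 parent=5 cost=12
10. q=(1,0) nearest=0 d=1 new=(1,0) → add node 10 parent=0 cost=1
11. q=(9,13) nearest=4 d=5 new=(6,10) → add node 11 parent=4 cost=10
12. q=(7,24) nearest=9 d=12 new=(6,14) → add node 12 parent=9 cost=14
13. q=(2,19) nearest=12 d=5 new=(4,16) → add node 13 parent=12 cost=16
14. q=(9,13) nearest=11 d=3 new=(8,12) → add node 14 parent=11 cost=12
15. q=(6,5) nearest=3 d=1 new=(6,5) → add node 15 parent=3 cost=7
16. q=(0,0) nearest=10 d=1 new=(0,0) → add node 16 parent=10 cost=2
17. q=(10,39) nearest=13 d=23 new=(6,18) → add node 17 parent=13 cost=18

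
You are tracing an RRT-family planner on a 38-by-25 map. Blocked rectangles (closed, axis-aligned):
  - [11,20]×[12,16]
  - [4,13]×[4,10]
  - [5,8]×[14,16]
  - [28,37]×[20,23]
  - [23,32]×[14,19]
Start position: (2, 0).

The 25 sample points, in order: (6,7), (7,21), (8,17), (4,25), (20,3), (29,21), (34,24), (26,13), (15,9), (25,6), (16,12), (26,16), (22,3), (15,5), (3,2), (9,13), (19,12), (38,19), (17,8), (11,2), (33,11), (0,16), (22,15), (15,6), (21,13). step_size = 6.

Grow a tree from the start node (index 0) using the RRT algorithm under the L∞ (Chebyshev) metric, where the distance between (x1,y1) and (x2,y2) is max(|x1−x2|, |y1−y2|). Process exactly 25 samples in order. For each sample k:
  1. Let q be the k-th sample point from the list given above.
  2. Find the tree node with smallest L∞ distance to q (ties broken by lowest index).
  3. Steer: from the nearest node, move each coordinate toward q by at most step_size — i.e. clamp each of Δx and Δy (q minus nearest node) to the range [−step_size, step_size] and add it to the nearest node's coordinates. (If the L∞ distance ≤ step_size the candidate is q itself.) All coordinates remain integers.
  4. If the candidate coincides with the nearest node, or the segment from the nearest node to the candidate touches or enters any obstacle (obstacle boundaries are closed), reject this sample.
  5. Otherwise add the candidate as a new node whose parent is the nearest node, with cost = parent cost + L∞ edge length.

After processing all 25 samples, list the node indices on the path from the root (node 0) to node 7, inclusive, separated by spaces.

1. q=(6,7) nearest=0 d=7 new=(6,6) → blocked by [4,13]×[4,10], reject
2. q=(7,21) nearest=0 d=21 new=(7,6) → blocked by [4,13]×[4,10], reject
3. q=(8,17) nearest=0 d=17 new=(8,6) → blocked by [4,13]×[4,10], reject
4. q=(4,25) nearest=0 d=25 new=(4,6) → blocked by [4,13]×[4,10], reject
5. q=(20,3) nearest=0 d=18 new=(8,3) → add node 1 parent=0 cost=6
6. q=(29,21) nearest=1 d=21 new=(14,9) → blocked by [4,13]×[4,10], reject
7. q=(34,24) nearest=1 d=26 new=(14,9) → blocked by [4,13]×[4,10], reject
8. q=(26,13) nearest=1 d=18 new=(14,9) → blocked by [4,13]×[4,10], reject
9. q=(15,9) nearest=1 d=7 new=(14,9) → blocked by [4,13]×[4,10], reject
10. q=(25,6) nearest=1 d=17 new=(14,6) → blocked by [4,13]×[4,10], reject
11. q=(16,12) nearest=1 d=9 new=(14,9) → blocked by [4,13]×[4,10], reject
12. q=(26,16) nearest=1 d=18 new=(14,9) → blocked by [4,13]×[4,10], reject
13. q=(22,3) nearest=1 d=14 new=(14,3) → add node 2 parent=1 cost=12
14. q=(15,5) nearest=2 d=2 new=(15,5) → add node 3 parent=2 cost=14
15. q=(3,2) nearest=0 d=2 new=(3,2) → add node 4 parent=0 cost=2
16. q=(9,13) nearest=3 d=8 new=(9,11) → blocked by [4,13]×[4,10], reject
17. q=(19,12) nearest=3 d=7 new=(19,11) → add node 5 parent=3 cost=20
18. q=(38,19) nearest=5 d=19 new=(25,17) → blocked by [11,20]×[12,16], reject
19. q=(17,8) nearest=3 d=3 new=(17,8) → add node 6 parent=3 cost=17
20. q=(11,2) nearest=1 d=3 new=(11,2) → add node 7 parent=1 cost=9
21. q=(33,11) nearest=5 d=14 new=(25,11) → add node 8 parent=5 cost=26
22. q=(0,16) nearest=1 d=13 new=(2,9) → blocked by [4,13]×[4,10], reject
23. q=(22,15) nearest=5 d=4 new=(22,15) → blocked by [11,20]×[12,16], reject
24. q=(15,6) nearest=3 d=1 new=(15,6) → add node 9 parent=3 cost=15
25. q=(21,13) nearest=5 d=2 new=(21,13) → blocked by [11,20]×[12,16], reject

Path: 0 1 7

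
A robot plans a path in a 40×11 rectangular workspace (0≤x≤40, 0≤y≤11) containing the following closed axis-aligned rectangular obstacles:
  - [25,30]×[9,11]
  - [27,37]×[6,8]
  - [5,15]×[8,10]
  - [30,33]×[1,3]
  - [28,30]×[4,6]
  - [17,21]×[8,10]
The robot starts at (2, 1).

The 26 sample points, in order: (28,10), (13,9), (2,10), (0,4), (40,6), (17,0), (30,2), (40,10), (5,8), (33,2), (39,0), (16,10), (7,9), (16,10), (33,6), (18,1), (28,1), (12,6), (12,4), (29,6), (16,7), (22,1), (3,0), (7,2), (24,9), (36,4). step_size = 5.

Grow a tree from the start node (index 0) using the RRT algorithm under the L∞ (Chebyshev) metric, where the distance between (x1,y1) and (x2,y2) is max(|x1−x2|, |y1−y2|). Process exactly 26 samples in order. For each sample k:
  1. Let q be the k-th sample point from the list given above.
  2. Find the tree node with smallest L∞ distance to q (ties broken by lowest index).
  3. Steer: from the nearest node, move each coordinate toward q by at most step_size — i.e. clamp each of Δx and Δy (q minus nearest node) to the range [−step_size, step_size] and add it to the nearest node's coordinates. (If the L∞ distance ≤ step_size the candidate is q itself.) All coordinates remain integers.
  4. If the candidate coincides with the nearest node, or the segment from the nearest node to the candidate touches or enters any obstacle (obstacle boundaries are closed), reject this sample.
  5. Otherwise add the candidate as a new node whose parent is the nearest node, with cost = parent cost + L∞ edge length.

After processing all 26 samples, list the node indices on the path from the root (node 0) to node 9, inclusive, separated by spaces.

Path: 0 1 4 5 9

1. q=(28,10) nearest=0 d=26 new=(7,6) → add node 1 parent=0 cost=5
2. q=(13,9) nearest=1 d=6 new=(12,9) → blocked by [5,15]×[8,10], reject
3. q=(2,10) nearest=1 d=5 new=(2,10) → add node 2 parent=1 cost=10
4. q=(0,4) nearest=0 d=3 new=(0,4) → add node 3 parent=0 cost=3
5. q=(40,6) nearest=1 d=33 new=(12,6) → add node 4 parent=1 cost=10
6. q=(17,0) nearest=4 d=6 new=(17,1) → add node 5 parent=4 cost=15
7. q=(30,2) nearest=5 d=13 new=(22,2) → add node 6 parent=5 cost=20
8. q=(40,10) nearest=6 d=18 new=(27,7) → blocked by [27,37]×[6,8], reject
9. q=(5,8) nearest=1 d=2 new=(5,8) → blocked by [5,15]×[8,10], reject
10. q=(33,2) nearest=6 d=11 new=(27,2) → add node 7 parent=6 cost=25
11. q=(39,0) nearest=7 d=12 new=(32,0) → add node 8 parent=7 cost=30
12. q=(16,10) nearest=4 d=4 new=(16,10) → blocked by [5,15]×[8,10], reject
13. q=(7,9) nearest=1 d=3 new=(7,9) → blocked by [5,15]×[8,10], reject
14. q=(16,10) nearest=4 d=4 new=(16,10) → blocked by [5,15]×[8,10], reject
15. q=(33,6) nearest=7 d=6 new=(32,6) → blocked by [27,37]×[6,8], reject
16. q=(18,1) nearest=5 d=1 new=(18,1) → add node 9 parent=5 cost=16
17. q=(28,1) nearest=7 d=1 new=(28,1) → add node 10 parent=7 cost=26
18. q=(12,6) nearest=4 d=0 → coincident, reject
19. q=(12,4) nearest=4 d=2 new=(12,4) → add node 11 parent=4 cost=12
20. q=(29,6) nearest=7 d=4 new=(29,6) → blocked by [27,37]×[6,8], reject
21. q=(16,7) nearest=4 d=4 new=(16,7) → add node 12 parent=4 cost=14
22. q=(22,1) nearest=6 d=1 new=(22,1) → add node 13 parent=6 cost=21
23. q=(3,0) nearest=0 d=1 new=(3,0) → add node 14 parent=0 cost=1
24. q=(7,2) nearest=1 d=4 new=(7,2) → add node 15 parent=1 cost=9
25. q=(24,9) nearest=6 d=7 new=(24,7) → add node 16 parent=6 cost=25
26. q=(36,4) nearest=8 d=4 new=(36,4) → blocked by [30,33]×[1,3], reject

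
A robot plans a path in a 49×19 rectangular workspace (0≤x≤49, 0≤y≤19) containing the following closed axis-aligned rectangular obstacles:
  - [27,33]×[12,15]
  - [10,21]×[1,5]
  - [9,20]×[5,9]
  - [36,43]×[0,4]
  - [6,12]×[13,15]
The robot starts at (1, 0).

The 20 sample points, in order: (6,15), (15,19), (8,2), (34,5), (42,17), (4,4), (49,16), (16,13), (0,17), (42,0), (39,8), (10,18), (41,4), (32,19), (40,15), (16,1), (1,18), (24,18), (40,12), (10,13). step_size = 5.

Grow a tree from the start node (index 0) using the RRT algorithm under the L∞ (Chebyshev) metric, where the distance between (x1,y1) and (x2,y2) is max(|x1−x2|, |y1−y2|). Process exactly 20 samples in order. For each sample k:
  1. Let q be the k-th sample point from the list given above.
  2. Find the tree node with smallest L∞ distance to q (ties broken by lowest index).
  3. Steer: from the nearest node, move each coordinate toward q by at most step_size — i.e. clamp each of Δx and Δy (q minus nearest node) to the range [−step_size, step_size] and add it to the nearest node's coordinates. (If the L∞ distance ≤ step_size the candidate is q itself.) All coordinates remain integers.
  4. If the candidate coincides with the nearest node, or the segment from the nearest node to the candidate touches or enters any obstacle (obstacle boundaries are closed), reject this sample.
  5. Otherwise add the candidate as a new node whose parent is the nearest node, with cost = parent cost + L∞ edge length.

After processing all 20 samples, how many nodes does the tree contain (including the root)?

1. q=(6,15) nearest=0 d=15 new=(6,5) → add node 1 parent=0 cost=5
2. q=(15,19) nearest=1 d=14 new=(11,10) → blocked by [9,20]×[5,9], reject
3. q=(8,2) nearest=1 d=3 new=(8,2) → add node 2 parent=1 cost=8
4. q=(34,5) nearest=2 d=26 new=(13,5) → blocked by [10,21]×[1,5], reject
5. q=(42,17) nearest=2 d=34 new=(13,7) → blocked by [10,21]×[1,5], reject
6. q=(4,4) nearest=1 d=2 new=(4,4) → add node 3 parent=1 cost=7
7. q=(49,16) nearest=2 d=41 new=(13,7) → blocked by [10,21]×[1,5], reject
8. q=(16,13) nearest=1 d=10 new=(11,10) → blocked by [9,20]×[5,9], reject
9. q=(0,17) nearest=1 d=12 new=(1,10) → add node 4 parent=1 cost=10
10. q=(42,0) nearest=2 d=34 new=(13,0) → blocked by [10,21]×[1,5], reject
11. q=(39,8) nearest=2 d=31 new=(13,7) → blocked by [10,21]×[1,5], reject
12. q=(10,18) nearest=4 d=9 new=(6,15) → blocked by [6,12]×[13,15], reject
13. q=(41,4) nearest=2 d=33 new=(13,4) → blocked by [10,21]×[1,5], reject
14. q=(32,19) nearest=2 d=24 new=(13,7) → blocked by [10,21]×[1,5], reject
15. q=(40,15) nearest=2 d=32 new=(13,7) → blocked by [10,21]×[1,5], reject
16. q=(16,1) nearest=2 d=8 new=(13,1) → blocked by [10,21]×[1,5], reject
17. q=(1,18) nearest=4 d=8 new=(1,15) → add node 5 parent=4 cost=15
18. q=(24,18) nearest=2 d=16 new=(13,7) → blocked by [10,21]×[1,5], reject
19. q=(40,12) nearest=2 d=32 new=(13,7) → blocked by [10,21]×[1,5], reject
20. q=(10,13) nearest=1 d=8 new=(10,10) → blocked by [9,20]×[5,9], reject

Node count: 6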